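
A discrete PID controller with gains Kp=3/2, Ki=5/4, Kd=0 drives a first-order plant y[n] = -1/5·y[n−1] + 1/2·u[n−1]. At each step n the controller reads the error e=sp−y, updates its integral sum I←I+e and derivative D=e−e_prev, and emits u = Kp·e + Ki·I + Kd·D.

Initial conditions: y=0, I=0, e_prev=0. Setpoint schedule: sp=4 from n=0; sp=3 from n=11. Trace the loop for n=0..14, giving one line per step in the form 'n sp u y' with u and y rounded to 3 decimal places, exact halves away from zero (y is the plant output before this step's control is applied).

(exact arithmetic carried between steps; '≈' marks a value shown rounded to 6 d.p. or computed from one; I and e_prev carry over from the previous line; the table rounds u and y to 3 d.p., halves away from zero)
n=0: y=0, sp=4, e=sp−y=4; I=4, D=e−e_prev=4; u=3/2·4+5/4·4+0·4=11; next y=-1/5·0+1/2·11=5.5
n=1: y=5.5, sp=4, e=sp−y=-1.5; I=2.5, D=e−e_prev=-5.5; u=3/2·(-1.5)+5/4·2.5+0·(-5.5)=0.875; next y=-1/5·5.5+1/2·0.875=-0.6625
n=2: y=-0.6625, sp=4, e=sp−y=4.6625; I=7.1625, D=e−e_prev=6.1625; u=3/2·4.6625+5/4·7.1625+0·6.1625=15.946875; next y=-1/5·(-0.6625)+1/2·15.946875≈8.105938
n=3: y≈8.105938, sp=4, e=sp−y≈-4.105938; I≈3.056563, D=e−e_prev≈-8.768438; u=3/2·(-4.105938)+5/4·3.056563+0·(-8.768438)≈-2.338203; next y=-1/5·8.105938+1/2·(-2.338203)≈-2.790289
n=4: y≈-2.790289, sp=4, e=sp−y≈6.790289; I≈9.846852, D=e−e_prev≈10.896227; u=3/2·6.790289+5/4·9.846852+0·10.896227≈22.493998; next y=-1/5·(-2.790289)+1/2·22.493998≈11.805057
n=5: y≈11.805057, sp=4, e=sp−y≈-7.805057; I≈2.041795, D=e−e_prev≈-14.595346; u=3/2·(-7.805057)+5/4·2.041795+0·(-14.595346)≈-9.155342; next y=-1/5·11.805057+1/2·(-9.155342)≈-6.938682
n=6: y≈-6.938682, sp=4, e=sp−y≈10.938682; I≈12.980477, D=e−e_prev≈18.743739; u=3/2·10.938682+5/4·12.980477+0·18.743739≈32.633620; next y=-1/5·(-6.938682)+1/2·32.633620≈17.704546
n=7: y≈17.704546, sp=4, e=sp−y≈-13.704546; I≈-0.724069, D=e−e_prev≈-24.643229; u=3/2·(-13.704546)+5/4·(-0.724069)+0·(-24.643229)≈-21.461906; next y=-1/5·17.704546+1/2·(-21.461906)≈-14.271862
n=8: y≈-14.271862, sp=4, e=sp−y≈18.271862; I≈17.547793, D=e−e_prev≈31.976409; u=3/2·18.271862+5/4·17.547793+0·31.976409≈49.342535; next y=-1/5·(-14.271862)+1/2·49.342535≈27.525640
n=9: y≈27.525640, sp=4, e=sp−y≈-23.525640; I≈-5.977847, D=e−e_prev≈-41.797502; u=3/2·(-23.525640)+5/4·(-5.977847)+0·(-41.797502)≈-42.760768; next y=-1/5·27.525640+1/2·(-42.760768)≈-26.885512
n=10: y≈-26.885512, sp=4, e=sp−y≈30.885512; I≈24.907665, D=e−e_prev≈54.411152; u=3/2·30.885512+5/4·24.907665+0·54.411152≈77.462850; next y=-1/5·(-26.885512)+1/2·77.462850≈44.108527
n=11: y≈44.108527, sp=3, e=sp−y≈-41.108527; I≈-16.200862, D=e−e_prev≈-71.994039; u=3/2·(-41.108527)+5/4·(-16.200862)+0·(-71.994039)≈-81.913868; next y=-1/5·44.108527+1/2·(-81.913868)≈-49.778640
n=12: y≈-49.778640, sp=3, e=sp−y≈52.778640; I≈36.577778, D=e−e_prev≈93.887167; u=3/2·52.778640+5/4·36.577778+0·93.887167≈124.890182; next y=-1/5·(-49.778640)+1/2·124.890182≈72.400819
n=13: y≈72.400819, sp=3, e=sp−y≈-69.400819; I≈-32.823041, D=e−e_prev≈-122.179458; u=3/2·(-69.400819)+5/4·(-32.823041)+0·(-122.179458)≈-145.130029; next y=-1/5·72.400819+1/2·(-145.130029)≈-87.045178
n=14: y≈-87.045178, sp=3, e=sp−y≈90.045178; I≈57.222137, D=e−e_prev≈159.445997; u=3/2·90.045178+5/4·57.222137+0·159.445997≈206.595439; next y=-1/5·(-87.045178)+1/2·206.595439≈120.706755

0 4 11.000 0.000
1 4 0.875 5.500
2 4 15.947 -0.663
3 4 -2.338 8.106
4 4 22.494 -2.790
5 4 -9.155 11.805
6 4 32.634 -6.939
7 4 -21.462 17.705
8 4 49.343 -14.272
9 4 -42.761 27.526
10 4 77.463 -26.886
11 3 -81.914 44.109
12 3 124.890 -49.779
13 3 -145.130 72.401
14 3 206.595 -87.045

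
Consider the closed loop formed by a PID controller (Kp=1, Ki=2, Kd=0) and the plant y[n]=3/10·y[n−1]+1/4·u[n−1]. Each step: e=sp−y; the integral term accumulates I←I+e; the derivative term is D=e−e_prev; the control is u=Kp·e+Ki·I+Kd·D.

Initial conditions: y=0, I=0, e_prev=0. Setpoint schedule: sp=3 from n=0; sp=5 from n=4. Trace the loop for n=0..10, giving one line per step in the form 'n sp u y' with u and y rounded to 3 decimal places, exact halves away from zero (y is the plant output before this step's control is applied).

0 3 9.000 0.000
1 3 8.250 2.250
2 3 8.288 2.738
3 3 8.346 2.893
4 5 14.376 2.954
5 5 13.889 4.480
6 5 13.920 4.816
7 5 13.962 4.925
8 5 13.983 4.968
9 5 13.993 4.986
10 5 13.997 4.994

(exact arithmetic carried between steps; '≈' marks a value shown rounded to 6 d.p. or computed from one; I and e_prev carry over from the previous line; the table rounds u and y to 3 d.p., halves away from zero)
n=0: y=0, sp=3, e=sp−y=3; I=3, D=e−e_prev=3; u=1·3+2·3+0·3=9; next y=3/10·0+1/4·9=2.25
n=1: y=2.25, sp=3, e=sp−y=0.75; I=3.75, D=e−e_prev=-2.25; u=1·0.75+2·3.75+0·(-2.25)=8.25; next y=3/10·2.25+1/4·8.25=2.7375
n=2: y=2.7375, sp=3, e=sp−y=0.2625; I=4.0125, D=e−e_prev=-0.4875; u=1·0.2625+2·4.0125+0·(-0.4875)=8.2875; next y=3/10·2.7375+1/4·8.2875=2.893125
n=3: y=2.893125, sp=3, e=sp−y=0.106875; I=4.119375, D=e−e_prev=-0.155625; u=1·0.106875+2·4.119375+0·(-0.155625)=8.345625; next y=3/10·2.893125+1/4·8.345625≈2.954344
n=4: y≈2.954344, sp=5, e=sp−y≈2.045656; I≈6.165031, D=e−e_prev≈1.938781; u=1·2.045656+2·6.165031+0·1.938781≈14.375719; next y=3/10·2.954344+1/4·14.375719≈4.480233
n=5: y≈4.480233, sp=5, e=sp−y≈0.519767; I≈6.684798, D=e−e_prev≈-1.525889; u=1·0.519767+2·6.684798+0·(-1.525889)≈13.889364; next y=3/10·4.480233+1/4·13.889364≈4.816411
n=6: y≈4.816411, sp=5, e=sp−y≈0.183589; I≈6.868388, D=e−e_prev≈-0.336178; u=1·0.183589+2·6.868388+0·(-0.336178)≈13.920364; next y=3/10·4.816411+1/4·13.920364≈4.925014
n=7: y≈4.925014, sp=5, e=sp−y≈0.074986; I≈6.943373, D=e−e_prev≈-0.108603; u=1·0.074986+2·6.943373+0·(-0.108603)≈13.961732; next y=3/10·4.925014+1/4·13.961732≈4.967937
n=8: y≈4.967937, sp=5, e=sp−y≈0.032063; I≈6.975436, D=e−e_prev≈-0.042923; u=1·0.032063+2·6.975436+0·(-0.042923)≈13.982934; next y=3/10·4.967937+1/4·13.982934≈4.986115
n=9: y≈4.986115, sp=5, e=sp−y≈0.013885; I≈6.989321, D=e−e_prev≈-0.018177; u=1·0.013885+2·6.989321+0·(-0.018177)≈13.992527; next y=3/10·4.986115+1/4·13.992527≈4.993966
n=10: y≈4.993966, sp=5, e=sp−y≈0.006034; I≈6.995355, D=e−e_prev≈-0.007851; u=1·0.006034+2·6.995355+0·(-0.007851)≈13.996743; next y=3/10·4.993966+1/4·13.996743≈4.997376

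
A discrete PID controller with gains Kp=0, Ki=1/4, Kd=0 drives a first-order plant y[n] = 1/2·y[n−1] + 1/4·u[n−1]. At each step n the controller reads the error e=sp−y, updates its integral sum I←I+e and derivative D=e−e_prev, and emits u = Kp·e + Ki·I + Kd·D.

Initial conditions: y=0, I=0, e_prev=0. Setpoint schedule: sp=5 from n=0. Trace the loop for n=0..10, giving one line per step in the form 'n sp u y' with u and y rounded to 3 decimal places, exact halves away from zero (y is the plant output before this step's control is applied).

0 5 1.250 0.000
1 5 2.422 0.313
2 5 3.481 0.762
3 5 4.419 1.251
4 5 5.236 1.730
5 5 5.943 2.174
6 5 6.549 2.573
7 5 7.068 2.924
8 5 7.511 3.229
9 5 7.888 3.492
10 5 8.209 3.718

(exact arithmetic carried between steps; '≈' marks a value shown rounded to 6 d.p. or computed from one; I and e_prev carry over from the previous line; the table rounds u and y to 3 d.p., halves away from zero)
n=0: y=0, sp=5, e=sp−y=5; I=5, D=e−e_prev=5; u=0·5+1/4·5+0·5=1.25; next y=1/2·0+1/4·1.25=0.3125
n=1: y=0.3125, sp=5, e=sp−y=4.6875; I=9.6875, D=e−e_prev=-0.3125; u=0·4.6875+1/4·9.6875+0·(-0.3125)=2.421875; next y=1/2·0.3125+1/4·2.421875≈0.761719
n=2: y≈0.761719, sp=5, e=sp−y≈4.238281; I≈13.925781, D=e−e_prev≈-0.449219; u=0·4.238281+1/4·13.925781+0·(-0.449219)≈3.481445; next y=1/2·0.761719+1/4·3.481445≈1.251221
n=3: y≈1.251221, sp=5, e=sp−y≈3.748779; I≈17.674561, D=e−e_prev≈-0.489502; u=0·3.748779+1/4·17.674561+0·(-0.489502)≈4.418640; next y=1/2·1.251221+1/4·4.418640≈1.730270
n=4: y≈1.730270, sp=5, e=sp−y≈3.269730; I≈20.944290, D=e−e_prev≈-0.479050; u=0·3.269730+1/4·20.944290+0·(-0.479050)≈5.236073; next y=1/2·1.730270+1/4·5.236073≈2.174153
n=5: y≈2.174153, sp=5, e=sp−y≈2.825847; I≈23.770137, D=e−e_prev≈-0.443883; u=0·2.825847+1/4·23.770137+0·(-0.443883)≈5.942534; next y=1/2·2.174153+1/4·5.942534≈2.572710
n=6: y≈2.572710, sp=5, e=sp−y≈2.427290; I≈26.197427, D=e−e_prev≈-0.398557; u=0·2.427290+1/4·26.197427+0·(-0.398557)≈6.549357; next y=1/2·2.572710+1/4·6.549357≈2.923694
n=7: y≈2.923694, sp=5, e=sp−y≈2.076306; I≈28.273732, D=e−e_prev≈-0.350984; u=0·2.076306+1/4·28.273732+0·(-0.350984)≈7.068433; next y=1/2·2.923694+1/4·7.068433≈3.228955
n=8: y≈3.228955, sp=5, e=sp−y≈1.771045; I≈30.044777, D=e−e_prev≈-0.305261; u=0·1.771045+1/4·30.044777+0·(-0.305261)≈7.511194; next y=1/2·3.228955+1/4·7.511194≈3.492276
n=9: y≈3.492276, sp=5, e=sp−y≈1.507724; I≈31.552501, D=e−e_prev≈-0.263321; u=0·1.507724+1/4·31.552501+0·(-0.263321)≈7.888125; next y=1/2·3.492276+1/4·7.888125≈3.718169
n=10: y≈3.718169, sp=5, e=sp−y≈1.281831; I≈32.834331, D=e−e_prev≈-0.225893; u=0·1.281831+1/4·32.834331+0·(-0.225893)≈8.208583; next y=1/2·3.718169+1/4·8.208583≈3.911230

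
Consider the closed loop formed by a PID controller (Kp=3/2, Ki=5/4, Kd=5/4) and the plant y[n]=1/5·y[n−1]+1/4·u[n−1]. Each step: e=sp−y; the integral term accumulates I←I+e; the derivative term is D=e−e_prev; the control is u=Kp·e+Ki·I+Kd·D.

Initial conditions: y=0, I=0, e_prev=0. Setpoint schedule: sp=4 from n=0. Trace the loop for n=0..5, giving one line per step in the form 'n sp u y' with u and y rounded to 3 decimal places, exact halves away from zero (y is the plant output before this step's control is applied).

(exact arithmetic carried between steps; '≈' marks a value shown rounded to 6 d.p. or computed from one; I and e_prev carry over from the previous line; the table rounds u and y to 3 d.p., halves away from zero)
n=0: y=0, sp=4, e=sp−y=4; I=4, D=e−e_prev=4; u=3/2·4+5/4·4+5/4·4=16; next y=1/5·0+1/4·16=4
n=1: y=4, sp=4, e=sp−y=0; I=4, D=e−e_prev=-4; u=3/2·0+5/4·4+5/4·(-4)=0; next y=1/5·4+1/4·0=0.8
n=2: y=0.8, sp=4, e=sp−y=3.2; I=7.2, D=e−e_prev=3.2; u=3/2·3.2+5/4·7.2+5/4·3.2=17.8; next y=1/5·0.8+1/4·17.8=4.61
n=3: y=4.61, sp=4, e=sp−y=-0.61; I=6.59, D=e−e_prev=-3.81; u=3/2·(-0.61)+5/4·6.59+5/4·(-3.81)=2.56; next y=1/5·4.61+1/4·2.56=1.562
n=4: y=1.562, sp=4, e=sp−y=2.438; I=9.028, D=e−e_prev=3.048; u=3/2·2.438+5/4·9.028+5/4·3.048=18.752; next y=1/5·1.562+1/4·18.752=5.0004
n=5: y=5.0004, sp=4, e=sp−y=-1.0004; I=8.0276, D=e−e_prev=-3.4384; u=3/2·(-1.0004)+5/4·8.0276+5/4·(-3.4384)=4.2359; next y=1/5·5.0004+1/4·4.2359=2.059055

0 4 16.000 0.000
1 4 0.000 4.000
2 4 17.800 0.800
3 4 2.560 4.610
4 4 18.752 1.562
5 4 4.236 5.000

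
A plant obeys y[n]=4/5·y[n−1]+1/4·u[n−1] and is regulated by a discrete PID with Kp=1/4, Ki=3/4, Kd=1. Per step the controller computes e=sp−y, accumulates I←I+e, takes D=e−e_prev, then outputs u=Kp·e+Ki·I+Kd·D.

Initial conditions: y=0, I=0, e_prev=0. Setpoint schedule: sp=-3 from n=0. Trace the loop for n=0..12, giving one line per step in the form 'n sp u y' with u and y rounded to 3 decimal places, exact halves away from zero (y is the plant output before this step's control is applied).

0 -3 -6.000 0.000
1 -3 -2.250 -1.500
2 -3 -4.350 -1.763
3 -3 -4.071 -2.498
4 -3 -4.146 -3.016
5 -3 -3.786 -3.449
6 -3 -3.369 -3.706
7 -3 -2.894 -3.807
8 -3 -2.466 -3.769
9 -3 -2.126 -3.632
10 -3 -1.905 -3.437
11 -3 -1.805 -3.226
12 -3 -1.812 -3.032

(exact arithmetic carried between steps; '≈' marks a value shown rounded to 6 d.p. or computed from one; I and e_prev carry over from the previous line; the table rounds u and y to 3 d.p., halves away from zero)
n=0: y=0, sp=-3, e=sp−y=-3; I=-3, D=e−e_prev=-3; u=1/4·(-3)+3/4·(-3)+1·(-3)=-6; next y=4/5·0+1/4·(-6)=-1.5
n=1: y=-1.5, sp=-3, e=sp−y=-1.5; I=-4.5, D=e−e_prev=1.5; u=1/4·(-1.5)+3/4·(-4.5)+1·1.5=-2.25; next y=4/5·(-1.5)+1/4·(-2.25)=-1.7625
n=2: y=-1.7625, sp=-3, e=sp−y=-1.2375; I=-5.7375, D=e−e_prev=0.2625; u=1/4·(-1.2375)+3/4·(-5.7375)+1·0.2625=-4.35; next y=4/5·(-1.7625)+1/4·(-4.35)=-2.4975
n=3: y=-2.4975, sp=-3, e=sp−y=-0.5025; I=-6.24, D=e−e_prev=0.735; u=1/4·(-0.5025)+3/4·(-6.24)+1·0.735=-4.070625; next y=4/5·(-2.4975)+1/4·(-4.070625)≈-3.015656
n=4: y≈-3.015656, sp=-3, e=sp−y≈0.015656; I≈-6.224344, D=e−e_prev≈0.518156; u=1/4·0.015656+3/4·(-6.224344)+1·0.518156≈-4.146188; next y=4/5·(-3.015656)+1/4·(-4.146188)≈-3.449072
n=5: y≈-3.449072, sp=-3, e=sp−y≈0.449072; I≈-5.775272, D=e−e_prev≈0.433416; u=1/4·0.449072+3/4·(-5.775272)+1·0.433416≈-3.785770; next y=4/5·(-3.449072)+1/4·(-3.785770)≈-3.705700
n=6: y≈-3.705700, sp=-3, e=sp−y≈0.705700; I≈-5.069572, D=e−e_prev≈0.256628; u=1/4·0.705700+3/4·(-5.069572)+1·0.256628≈-3.369126; next y=4/5·(-3.705700)+1/4·(-3.369126)≈-3.806841
n=7: y≈-3.806841, sp=-3, e=sp−y≈0.806841; I≈-4.262730, D=e−e_prev≈0.101141; u=1/4·0.806841+3/4·(-4.262730)+1·0.101141≈-2.894196; next y=4/5·(-3.806841)+1/4·(-2.894196)≈-3.769022
n=8: y≈-3.769022, sp=-3, e=sp−y≈0.769022; I≈-3.493708, D=e−e_prev≈-0.037819; u=1/4·0.769022+3/4·(-3.493708)+1·(-0.037819)≈-2.465845; next y=4/5·(-3.769022)+1/4·(-2.465845)≈-3.631679
n=9: y≈-3.631679, sp=-3, e=sp−y≈0.631679; I≈-2.862029, D=e−e_prev≈-0.137343; u=1/4·0.631679+3/4·(-2.862029)+1·(-0.137343)≈-2.125945; next y=4/5·(-3.631679)+1/4·(-2.125945)≈-3.436830
n=10: y≈-3.436830, sp=-3, e=sp−y≈0.436830; I≈-2.425200, D=e−e_prev≈-0.194849; u=1/4·0.436830+3/4·(-2.425200)+1·(-0.194849)≈-1.904542; next y=4/5·(-3.436830)+1/4·(-1.904542)≈-3.225599
n=11: y≈-3.225599, sp=-3, e=sp−y≈0.225599; I≈-2.199601, D=e−e_prev≈-0.211230; u=1/4·0.225599+3/4·(-2.199601)+1·(-0.211230)≈-1.804531; next y=4/5·(-3.225599)+1/4·(-1.804531)≈-3.031612
n=12: y≈-3.031612, sp=-3, e=sp−y≈0.031612; I≈-2.167989, D=e−e_prev≈-0.193987; u=1/4·0.031612+3/4·(-2.167989)+1·(-0.193987)≈-1.812075; next y=4/5·(-3.031612)+1/4·(-1.812075)≈-2.878308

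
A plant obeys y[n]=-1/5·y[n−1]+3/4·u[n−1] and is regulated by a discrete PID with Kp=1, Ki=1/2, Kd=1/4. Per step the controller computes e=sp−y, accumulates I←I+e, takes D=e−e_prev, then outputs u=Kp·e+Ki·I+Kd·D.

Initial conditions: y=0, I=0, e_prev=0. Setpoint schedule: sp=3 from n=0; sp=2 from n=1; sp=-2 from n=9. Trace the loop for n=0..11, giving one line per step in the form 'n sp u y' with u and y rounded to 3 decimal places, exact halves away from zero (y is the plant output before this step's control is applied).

0 3 5.250 0.000
1 2 -2.641 3.938
2 2 9.360 -2.768
3 2 -8.030 7.573
4 2 18.212 -7.537
5 2 -20.528 15.166
6 2 37.357 -18.429
7 2 -48.560 31.704
8 2 79.434 -42.761
9 -2 -117.857 68.128
10 -2 173.557 -102.018
11 -2 -261.002 150.572

(exact arithmetic carried between steps; '≈' marks a value shown rounded to 6 d.p. or computed from one; I and e_prev carry over from the previous line; the table rounds u and y to 3 d.p., halves away from zero)
n=0: y=0, sp=3, e=sp−y=3; I=3, D=e−e_prev=3; u=1·3+1/2·3+1/4·3=5.25; next y=-1/5·0+3/4·5.25=3.9375
n=1: y=3.9375, sp=2, e=sp−y=-1.9375; I=1.0625, D=e−e_prev=-4.9375; u=1·(-1.9375)+1/2·1.0625+1/4·(-4.9375)=-2.640625; next y=-1/5·3.9375+3/4·(-2.640625)≈-2.767969
n=2: y≈-2.767969, sp=2, e=sp−y≈4.767969; I≈5.830469, D=e−e_prev≈6.705469; u=1·4.767969+1/2·5.830469+1/4·6.705469≈9.359570; next y=-1/5·(-2.767969)+3/4·9.359570≈7.573271
n=3: y≈7.573271, sp=2, e=sp−y≈-5.573271; I≈0.257197, D=e−e_prev≈-10.341240; u=1·(-5.573271)+1/2·0.257197+1/4·(-10.341240)≈-8.029983; next y=-1/5·7.573271+3/4·(-8.029983)≈-7.537141
n=4: y≈-7.537141, sp=2, e=sp−y≈9.537141; I≈9.794339, D=e−e_prev≈15.110413; u=1·9.537141+1/2·9.794339+1/4·15.110413≈18.211914; next y=-1/5·(-7.537141)+3/4·18.211914≈15.166364
n=5: y≈15.166364, sp=2, e=sp−y≈-13.166364; I≈-3.372025, D=e−e_prev≈-22.703505; u=1·(-13.166364)+1/2·(-3.372025)+1/4·(-22.703505)≈-20.528253; next y=-1/5·15.166364+3/4·(-20.528253)≈-18.429462
n=6: y≈-18.429462, sp=2, e=sp−y≈20.429462; I≈17.057437, D=e−e_prev≈33.595826; u=1·20.429462+1/2·17.057437+1/4·33.595826≈37.357138; next y=-1/5·(-18.429462)+3/4·37.357138≈31.703746
n=7: y≈31.703746, sp=2, e=sp−y≈-29.703746; I≈-12.646308, D=e−e_prev≈-50.133208; u=1·(-29.703746)+1/2·(-12.646308)+1/4·(-50.133208)≈-48.560202; next y=-1/5·31.703746+3/4·(-48.560202)≈-42.760900
n=8: y≈-42.760900, sp=2, e=sp−y≈44.760900; I≈32.114592, D=e−e_prev≈74.464646; u=1·44.760900+1/2·32.114592+1/4·74.464646≈79.434358; next y=-1/5·(-42.760900)+3/4·79.434358≈68.127949
n=9: y≈68.127949, sp=-2, e=sp−y≈-70.127949; I≈-38.013357, D=e−e_prev≈-114.888849; u=1·(-70.127949)+1/2·(-38.013357)+1/4·(-114.888849)≈-117.856839; next y=-1/5·68.127949+3/4·(-117.856839)≈-102.018219
n=10: y≈-102.018219, sp=-2, e=sp−y≈100.018219; I≈62.004863, D=e−e_prev≈170.146168; u=1·100.018219+1/2·62.004863+1/4·170.146168≈173.557192; next y=-1/5·(-102.018219)+3/4·173.557192≈150.571538
n=11: y≈150.571538, sp=-2, e=sp−y≈-152.571538; I≈-90.566675, D=e−e_prev≈-252.589757; u=1·(-152.571538)+1/2·(-90.566675)+1/4·(-252.589757)≈-261.002315; next y=-1/5·150.571538+3/4·(-261.002315)≈-225.866044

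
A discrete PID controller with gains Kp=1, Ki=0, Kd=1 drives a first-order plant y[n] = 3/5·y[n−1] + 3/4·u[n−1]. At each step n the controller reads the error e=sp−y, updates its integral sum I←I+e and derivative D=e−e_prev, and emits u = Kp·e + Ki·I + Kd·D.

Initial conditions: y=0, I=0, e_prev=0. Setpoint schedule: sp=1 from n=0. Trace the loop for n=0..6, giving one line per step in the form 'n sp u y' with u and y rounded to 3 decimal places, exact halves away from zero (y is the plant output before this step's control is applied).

(exact arithmetic carried between steps; '≈' marks a value shown rounded to 6 d.p. or computed from one; I and e_prev carry over from the previous line; the table rounds u and y to 3 d.p., halves away from zero)
n=0: y=0, sp=1, e=sp−y=1; I=1, D=e−e_prev=1; u=1·1+0·1+1·1=2; next y=3/5·0+3/4·2=1.5
n=1: y=1.5, sp=1, e=sp−y=-0.5; I=0.5, D=e−e_prev=-1.5; u=1·(-0.5)+0·0.5+1·(-1.5)=-2; next y=3/5·1.5+3/4·(-2)=-0.6
n=2: y=-0.6, sp=1, e=sp−y=1.6; I=2.1, D=e−e_prev=2.1; u=1·1.6+0·2.1+1·2.1=3.7; next y=3/5·(-0.6)+3/4·3.7=2.415
n=3: y=2.415, sp=1, e=sp−y=-1.415; I=0.685, D=e−e_prev=-3.015; u=1·(-1.415)+0·0.685+1·(-3.015)=-4.43; next y=3/5·2.415+3/4·(-4.43)=-1.8735
n=4: y=-1.8735, sp=1, e=sp−y=2.8735; I=3.5585, D=e−e_prev=4.2885; u=1·2.8735+0·3.5585+1·4.2885=7.162; next y=3/5·(-1.8735)+3/4·7.162=4.2474
n=5: y=4.2474, sp=1, e=sp−y=-3.2474; I=0.3111, D=e−e_prev=-6.1209; u=1·(-3.2474)+0·0.3111+1·(-6.1209)=-9.3683; next y=3/5·4.2474+3/4·(-9.3683)=-4.477785
n=6: y=-4.477785, sp=1, e=sp−y=5.477785; I=5.788885, D=e−e_prev=8.725185; u=1·5.477785+0·5.788885+1·8.725185=14.20297; next y=3/5·(-4.477785)+3/4·14.20297≈7.965557

0 1 2.000 0.000
1 1 -2.000 1.500
2 1 3.700 -0.600
3 1 -4.430 2.415
4 1 7.162 -1.874
5 1 -9.368 4.247
6 1 14.203 -4.478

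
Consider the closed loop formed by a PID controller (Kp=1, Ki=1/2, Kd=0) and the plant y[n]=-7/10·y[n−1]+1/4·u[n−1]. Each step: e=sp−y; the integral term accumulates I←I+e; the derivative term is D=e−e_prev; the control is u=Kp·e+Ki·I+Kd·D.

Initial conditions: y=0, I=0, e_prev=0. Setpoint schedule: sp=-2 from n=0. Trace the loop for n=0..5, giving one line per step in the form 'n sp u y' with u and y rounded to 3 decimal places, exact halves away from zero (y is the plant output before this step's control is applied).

(exact arithmetic carried between steps; '≈' marks a value shown rounded to 6 d.p. or computed from one; I and e_prev carry over from the previous line; the table rounds u and y to 3 d.p., halves away from zero)
n=0: y=0, sp=-2, e=sp−y=-2; I=-2, D=e−e_prev=-2; u=1·(-2)+1/2·(-2)+0·(-2)=-3; next y=-7/10·0+1/4·(-3)=-0.75
n=1: y=-0.75, sp=-2, e=sp−y=-1.25; I=-3.25, D=e−e_prev=0.75; u=1·(-1.25)+1/2·(-3.25)+0·0.75=-2.875; next y=-7/10·(-0.75)+1/4·(-2.875)=-0.19375
n=2: y=-0.19375, sp=-2, e=sp−y=-1.80625; I=-5.05625, D=e−e_prev=-0.55625; u=1·(-1.80625)+1/2·(-5.05625)+0·(-0.55625)=-4.334375; next y=-7/10·(-0.19375)+1/4·(-4.334375)≈-0.947969
n=3: y≈-0.947969, sp=-2, e=sp−y≈-1.052031; I≈-6.108281, D=e−e_prev≈0.754219; u=1·(-1.052031)+1/2·(-6.108281)+0·0.754219≈-4.106172; next y=-7/10·(-0.947969)+1/4·(-4.106172)≈-0.362965
n=4: y≈-0.362965, sp=-2, e=sp−y≈-1.637035; I≈-7.745316, D=e−e_prev≈-0.585004; u=1·(-1.637035)+1/2·(-7.745316)+0·(-0.585004)≈-5.509693; next y=-7/10·(-0.362965)+1/4·(-5.509693)≈-1.123348
n=5: y≈-1.123348, sp=-2, e=sp−y≈-0.876652; I≈-8.621968, D=e−e_prev≈0.760383; u=1·(-0.876652)+1/2·(-8.621968)+0·0.760383≈-5.187636; next y=-7/10·(-1.123348)+1/4·(-5.187636)≈-0.510566

0 -2 -3.000 0.000
1 -2 -2.875 -0.750
2 -2 -4.334 -0.194
3 -2 -4.106 -0.948
4 -2 -5.510 -0.363
5 -2 -5.188 -1.123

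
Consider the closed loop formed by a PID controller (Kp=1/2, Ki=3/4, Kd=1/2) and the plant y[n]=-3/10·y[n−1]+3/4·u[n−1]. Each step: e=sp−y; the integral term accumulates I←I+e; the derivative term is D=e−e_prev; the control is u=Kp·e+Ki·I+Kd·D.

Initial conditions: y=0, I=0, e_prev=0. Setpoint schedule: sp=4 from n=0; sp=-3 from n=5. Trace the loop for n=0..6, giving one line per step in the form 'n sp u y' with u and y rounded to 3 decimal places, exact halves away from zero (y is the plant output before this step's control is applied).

0 4 7.000 0.000
1 4 -1.188 5.250
2 4 14.002 -2.466
3 4 -8.994 11.241
4 4 29.807 -10.118
5 -3 -44.674 25.391
6 -3 71.686 -41.123

(exact arithmetic carried between steps; '≈' marks a value shown rounded to 6 d.p. or computed from one; I and e_prev carry over from the previous line; the table rounds u and y to 3 d.p., halves away from zero)
n=0: y=0, sp=4, e=sp−y=4; I=4, D=e−e_prev=4; u=1/2·4+3/4·4+1/2·4=7; next y=-3/10·0+3/4·7=5.25
n=1: y=5.25, sp=4, e=sp−y=-1.25; I=2.75, D=e−e_prev=-5.25; u=1/2·(-1.25)+3/4·2.75+1/2·(-5.25)=-1.1875; next y=-3/10·5.25+3/4·(-1.1875)=-2.465625
n=2: y=-2.465625, sp=4, e=sp−y=6.465625; I=9.215625, D=e−e_prev=7.715625; u=1/2·6.465625+3/4·9.215625+1/2·7.715625≈14.002344; next y=-3/10·(-2.465625)+3/4·14.002344≈11.241445
n=3: y≈11.241445, sp=4, e=sp−y≈-7.241445; I≈1.974180, D=e−e_prev≈-13.707070; u=1/2·(-7.241445)+3/4·1.974180+1/2·(-13.707070)≈-8.993623; next y=-3/10·11.241445+3/4·(-8.993623)≈-10.117651
n=4: y≈-10.117651, sp=4, e=sp−y≈14.117651; I≈16.091831, D=e−e_prev≈21.359096; u=1/2·14.117651+3/4·16.091831+1/2·21.359096≈29.807246; next y=-3/10·(-10.117651)+3/4·29.807246≈25.390730
n=5: y≈25.390730, sp=-3, e=sp−y≈-28.390730; I≈-12.298900, D=e−e_prev≈-42.508381; u=1/2·(-28.390730)+3/4·(-12.298900)+1/2·(-42.508381)≈-44.673730; next y=-3/10·25.390730+3/4·(-44.673730)≈-41.122517
n=6: y≈-41.122517, sp=-3, e=sp−y≈38.122517; I≈25.823617, D=e−e_prev≈66.513247; u=1/2·38.122517+3/4·25.823617+1/2·66.513247≈71.685595; next y=-3/10·(-41.122517)+3/4·71.685595≈66.100951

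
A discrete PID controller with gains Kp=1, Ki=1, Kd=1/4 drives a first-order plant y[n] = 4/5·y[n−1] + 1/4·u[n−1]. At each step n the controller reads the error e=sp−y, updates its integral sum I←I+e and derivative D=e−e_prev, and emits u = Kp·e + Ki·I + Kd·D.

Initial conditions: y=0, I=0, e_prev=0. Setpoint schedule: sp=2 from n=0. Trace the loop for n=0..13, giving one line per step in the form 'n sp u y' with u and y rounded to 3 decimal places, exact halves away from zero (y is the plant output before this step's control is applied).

(exact arithmetic carried between steps; '≈' marks a value shown rounded to 6 d.p. or computed from one; I and e_prev carry over from the previous line; the table rounds u and y to 3 d.p., halves away from zero)
n=0: y=0, sp=2, e=sp−y=2; I=2, D=e−e_prev=2; u=1·2+1·2+1/4·2=4.5; next y=4/5·0+1/4·4.5=1.125
n=1: y=1.125, sp=2, e=sp−y=0.875; I=2.875, D=e−e_prev=-1.125; u=1·0.875+1·2.875+1/4·(-1.125)=3.46875; next y=4/5·1.125+1/4·3.46875≈1.767188
n=2: y≈1.767188, sp=2, e=sp−y≈0.232813; I≈3.107813, D=e−e_prev≈-0.642188; u=1·0.232813+1·3.107813+1/4·(-0.642188)≈3.180078; next y=4/5·1.767188+1/4·3.180078≈2.208770
n=3: y≈2.208770, sp=2, e=sp−y≈-0.208770; I≈2.899043, D=e−e_prev≈-0.441582; u=1·(-0.208770)+1·2.899043+1/4·(-0.441582)≈2.579878; next y=4/5·2.208770+1/4·2.579878≈2.411985
n=4: y≈2.411985, sp=2, e=sp−y≈-0.411985; I≈2.487058, D=e−e_prev≈-0.203216; u=1·(-0.411985)+1·2.487058+1/4·(-0.203216)≈2.024269; next y=4/5·2.411985+1/4·2.024269≈2.435655
n=5: y≈2.435655, sp=2, e=sp−y≈-0.435655; I≈2.051403, D=e−e_prev≈-0.023670; u=1·(-0.435655)+1·2.051403+1/4·(-0.023670)≈1.609830; next y=4/5·2.435655+1/4·1.609830≈2.350982
n=6: y≈2.350982, sp=2, e=sp−y≈-0.350982; I≈1.700421, D=e−e_prev≈0.084674; u=1·(-0.350982)+1·1.700421+1/4·0.084674≈1.370608; next y=4/5·2.350982+1/4·1.370608≈2.223437
n=7: y≈2.223437, sp=2, e=sp−y≈-0.223437; I≈1.476984, D=e−e_prev≈0.127544; u=1·(-0.223437)+1·1.476984+1/4·0.127544≈1.285433; next y=4/5·2.223437+1/4·1.285433≈2.100108
n=8: y≈2.100108, sp=2, e=sp−y≈-0.100108; I≈1.376876, D=e−e_prev≈0.123329; u=1·(-0.100108)+1·1.376876+1/4·0.123329≈1.307600; next y=4/5·2.100108+1/4·1.307600≈2.006986
n=9: y≈2.006986, sp=2, e=sp−y≈-0.006986; I≈1.369889, D=e−e_prev≈0.093122; u=1·(-0.006986)+1·1.369889+1/4·0.093122≈1.386183; next y=4/5·2.006986+1/4·1.386183≈1.952135
n=10: y≈1.952135, sp=2, e=sp−y≈0.047865; I≈1.417754, D=e−e_prev≈0.054851; u=1·0.047865+1·1.417754+1/4·0.054851≈1.479332; next y=4/5·1.952135+1/4·1.479332≈1.931541
n=11: y≈1.931541, sp=2, e=sp−y≈0.068459; I≈1.486213, D=e−e_prev≈0.020594; u=1·0.068459+1·1.486213+1/4·0.020594≈1.559821; next y=4/5·1.931541+1/4·1.559821≈1.935188
n=12: y≈1.935188, sp=2, e=sp−y≈0.064812; I≈1.551025, D=e−e_prev≈-0.003647; u=1·0.064812+1·1.551025+1/4·(-0.003647)≈1.614926; next y=4/5·1.935188+1/4·1.614926≈1.951882
n=13: y≈1.951882, sp=2, e=sp−y≈0.048118; I≈1.599144, D=e−e_prev≈-0.016694; u=1·0.048118+1·1.599144+1/4·(-0.016694)≈1.643088; next y=4/5·1.951882+1/4·1.643088≈1.972278

0 2 4.500 0.000
1 2 3.469 1.125
2 2 3.180 1.767
3 2 2.580 2.209
4 2 2.024 2.412
5 2 1.610 2.436
6 2 1.371 2.351
7 2 1.285 2.223
8 2 1.308 2.100
9 2 1.386 2.007
10 2 1.479 1.952
11 2 1.560 1.932
12 2 1.615 1.935
13 2 1.643 1.952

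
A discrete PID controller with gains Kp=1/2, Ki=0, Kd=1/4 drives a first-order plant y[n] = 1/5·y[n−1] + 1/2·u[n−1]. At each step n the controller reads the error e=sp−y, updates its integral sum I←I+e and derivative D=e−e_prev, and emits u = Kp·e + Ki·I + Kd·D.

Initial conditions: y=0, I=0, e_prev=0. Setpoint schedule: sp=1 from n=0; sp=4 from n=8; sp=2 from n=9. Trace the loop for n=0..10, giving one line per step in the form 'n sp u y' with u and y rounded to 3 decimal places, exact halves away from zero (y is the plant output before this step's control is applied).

(exact arithmetic carried between steps; '≈' marks a value shown rounded to 6 d.p. or computed from one; I and e_prev carry over from the previous line; the table rounds u and y to 3 d.p., halves away from zero)
n=0: y=0, sp=1, e=sp−y=1; I=1, D=e−e_prev=1; u=1/2·1+0·1+1/4·1=0.75; next y=1/5·0+1/2·0.75=0.375
n=1: y=0.375, sp=1, e=sp−y=0.625; I=1.625, D=e−e_prev=-0.375; u=1/2·0.625+0·1.625+1/4·(-0.375)=0.21875; next y=1/5·0.375+1/2·0.21875=0.184375
n=2: y=0.184375, sp=1, e=sp−y=0.815625; I=2.440625, D=e−e_prev=0.190625; u=1/2·0.815625+0·2.440625+1/4·0.190625≈0.455469; next y=1/5·0.184375+1/2·0.455469≈0.264609
n=3: y≈0.264609, sp=1, e=sp−y≈0.735391; I≈3.176016, D=e−e_prev≈-0.080234; u=1/2·0.735391+0·3.176016+1/4·(-0.080234)≈0.347637; next y=1/5·0.264609+1/2·0.347637≈0.226740
n=4: y≈0.226740, sp=1, e=sp−y≈0.773260; I≈3.949275, D=e−e_prev≈0.037869; u=1/2·0.773260+0·3.949275+1/4·0.037869≈0.396097; next y=1/5·0.226740+1/2·0.396097≈0.243397
n=5: y≈0.243397, sp=1, e=sp−y≈0.756603; I≈4.705879, D=e−e_prev≈-0.016656; u=1/2·0.756603+0·4.705879+1/4·(-0.016656)≈0.374138; next y=1/5·0.243397+1/2·0.374138≈0.235748
n=6: y≈0.235748, sp=1, e=sp−y≈0.764252; I≈5.470131, D=e−e_prev≈0.007649; u=1/2·0.764252+0·5.470131+1/4·0.007649≈0.384038; next y=1/5·0.235748+1/2·0.384038≈0.239169
n=7: y≈0.239169, sp=1, e=sp−y≈0.760831; I≈6.230962, D=e−e_prev≈-0.003421; u=1/2·0.760831+0·6.230962+1/4·(-0.003421)≈0.379561; next y=1/5·0.239169+1/2·0.379561≈0.237614
n=8: y≈0.237614, sp=4, e=sp−y≈3.762386; I≈9.993348, D=e−e_prev≈3.001555; u=1/2·3.762386+0·9.993348+1/4·3.001555≈2.631582; next y=1/5·0.237614+1/2·2.631582≈1.363314
n=9: y≈1.363314, sp=2, e=sp−y≈0.636686; I≈10.630034, D=e−e_prev≈-3.125700; u=1/2·0.636686+0·10.630034+1/4·(-3.125700)≈-0.463082; next y=1/5·1.363314+1/2·(-0.463082)≈0.041122
n=10: y≈0.041122, sp=2, e=sp−y≈1.958878; I≈12.588912, D=e−e_prev≈1.322192; u=1/2·1.958878+0·12.588912+1/4·1.322192≈1.309987; next y=1/5·0.041122+1/2·1.309987≈0.663218

0 1 0.750 0.000
1 1 0.219 0.375
2 1 0.455 0.184
3 1 0.348 0.265
4 1 0.396 0.227
5 1 0.374 0.243
6 1 0.384 0.236
7 1 0.380 0.239
8 4 2.632 0.238
9 2 -0.463 1.363
10 2 1.310 0.041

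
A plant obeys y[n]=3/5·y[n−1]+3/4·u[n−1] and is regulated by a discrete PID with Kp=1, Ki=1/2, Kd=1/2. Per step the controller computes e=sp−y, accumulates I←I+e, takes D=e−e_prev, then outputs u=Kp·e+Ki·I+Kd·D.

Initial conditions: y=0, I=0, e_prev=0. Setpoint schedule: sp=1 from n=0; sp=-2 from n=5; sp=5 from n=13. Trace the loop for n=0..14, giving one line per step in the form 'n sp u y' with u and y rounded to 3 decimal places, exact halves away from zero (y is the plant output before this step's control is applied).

0 1 2.000 0.000
1 1 -1.000 1.500
2 1 2.200 0.150
3 1 -1.230 1.740
4 1 2.432 0.122
5 -2 -7.489 1.897
6 -2 5.701 -4.478
7 -2 -8.382 1.589
8 -2 6.701 -5.333
9 -2 -9.411 1.826
10 -2 7.833 -5.963
11 -2 -10.600 2.297
12 -2 9.119 -6.572
13 5 2.035 2.896
14 5 3.586 3.264

(exact arithmetic carried between steps; '≈' marks a value shown rounded to 6 d.p. or computed from one; I and e_prev carry over from the previous line; the table rounds u and y to 3 d.p., halves away from zero)
n=0: y=0, sp=1, e=sp−y=1; I=1, D=e−e_prev=1; u=1·1+1/2·1+1/2·1=2; next y=3/5·0+3/4·2=1.5
n=1: y=1.5, sp=1, e=sp−y=-0.5; I=0.5, D=e−e_prev=-1.5; u=1·(-0.5)+1/2·0.5+1/2·(-1.5)=-1; next y=3/5·1.5+3/4·(-1)=0.15
n=2: y=0.15, sp=1, e=sp−y=0.85; I=1.35, D=e−e_prev=1.35; u=1·0.85+1/2·1.35+1/2·1.35=2.2; next y=3/5·0.15+3/4·2.2=1.74
n=3: y=1.74, sp=1, e=sp−y=-0.74; I=0.61, D=e−e_prev=-1.59; u=1·(-0.74)+1/2·0.61+1/2·(-1.59)=-1.23; next y=3/5·1.74+3/4·(-1.23)=0.1215
n=4: y=0.1215, sp=1, e=sp−y=0.8785; I=1.4885, D=e−e_prev=1.6185; u=1·0.8785+1/2·1.4885+1/2·1.6185=2.432; next y=3/5·0.1215+3/4·2.432=1.8969
n=5: y=1.8969, sp=-2, e=sp−y=-3.8969; I=-2.4084, D=e−e_prev=-4.7754; u=1·(-3.8969)+1/2·(-2.4084)+1/2·(-4.7754)=-7.4888; next y=3/5·1.8969+3/4·(-7.4888)=-4.47846
n=6: y=-4.47846, sp=-2, e=sp−y=2.47846; I=0.07006, D=e−e_prev=6.37536; u=1·2.47846+1/2·0.07006+1/2·6.37536=5.70117; next y=3/5·(-4.47846)+3/4·5.70117≈1.588802
n=7: y≈1.588802, sp=-2, e=sp−y≈-3.588802; I≈-3.518742, D=e−e_prev≈-6.067262; u=1·(-3.588802)+1/2·(-3.518742)+1/2·(-6.067262)≈-8.381803; next y=3/5·1.588802+3/4·(-8.381803)≈-5.333071
n=8: y≈-5.333071, sp=-2, e=sp−y≈3.333071; I≈-0.185670, D=e−e_prev≈6.921873; u=1·3.333071+1/2·(-0.185670)+1/2·6.921873≈6.701173; next y=3/5·(-5.333071)+3/4·6.701173≈1.826037
n=9: y≈1.826037, sp=-2, e=sp−y≈-3.826037; I≈-4.011707, D=e−e_prev≈-7.159108; u=1·(-3.826037)+1/2·(-4.011707)+1/2·(-7.159108)≈-9.411444; next y=3/5·1.826037+3/4·(-9.411444)≈-5.962961
n=10: y≈-5.962961, sp=-2, e=sp−y≈3.962961; I≈-0.048746, D=e−e_prev≈7.788998; u=1·3.962961+1/2·(-0.048746)+1/2·7.788998≈7.833087; next y=3/5·(-5.962961)+3/4·7.833087≈2.297039
n=11: y≈2.297039, sp=-2, e=sp−y≈-4.297039; I≈-4.345784, D=e−e_prev≈-8.260000; u=1·(-4.297039)+1/2·(-4.345784)+1/2·(-8.260000)≈-10.599931; next y=3/5·2.297039+3/4·(-10.599931)≈-6.571725
n=12: y≈-6.571725, sp=-2, e=sp−y≈4.571725; I≈0.225940, D=e−e_prev≈8.868764; u=1·4.571725+1/2·0.225940+1/2·8.868764≈9.119077; next y=3/5·(-6.571725)+3/4·9.119077≈2.896273
n=13: y≈2.896273, sp=5, e=sp−y≈2.103727; I≈2.329668, D=e−e_prev≈-2.467998; u=1·2.103727+1/2·2.329668+1/2·(-2.467998)≈2.034562; next y=3/5·2.896273+3/4·2.034562≈3.263685
n=14: y≈3.263685, sp=5, e=sp−y≈1.736315; I≈4.065982, D=e−e_prev≈-0.367413; u=1·1.736315+1/2·4.065982+1/2·(-0.367413)≈3.585600; next y=3/5·3.263685+3/4·3.585600≈4.647411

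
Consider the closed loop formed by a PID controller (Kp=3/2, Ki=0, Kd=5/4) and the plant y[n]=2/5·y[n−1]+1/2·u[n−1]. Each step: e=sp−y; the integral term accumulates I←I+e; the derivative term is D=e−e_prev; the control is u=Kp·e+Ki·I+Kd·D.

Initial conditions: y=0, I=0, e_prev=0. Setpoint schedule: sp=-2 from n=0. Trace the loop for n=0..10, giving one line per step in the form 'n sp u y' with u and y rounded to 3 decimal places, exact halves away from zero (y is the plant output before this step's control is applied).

0 -2 -5.500 0.000
1 -2 4.563 -2.750
2 -2 -9.686 1.181
3 -2 10.495 -4.370
4 -2 -18.087 3.499
5 -2 22.394 -7.644
6 -2 -34.938 8.140
7 -2 46.261 -14.213
8 -2 -68.741 17.445
9 -2 94.136 -27.393
10 -2 -136.546 36.111

(exact arithmetic carried between steps; '≈' marks a value shown rounded to 6 d.p. or computed from one; I and e_prev carry over from the previous line; the table rounds u and y to 3 d.p., halves away from zero)
n=0: y=0, sp=-2, e=sp−y=-2; I=-2, D=e−e_prev=-2; u=3/2·(-2)+0·(-2)+5/4·(-2)=-5.5; next y=2/5·0+1/2·(-5.5)=-2.75
n=1: y=-2.75, sp=-2, e=sp−y=0.75; I=-1.25, D=e−e_prev=2.75; u=3/2·0.75+0·(-1.25)+5/4·2.75=4.5625; next y=2/5·(-2.75)+1/2·4.5625=1.18125
n=2: y=1.18125, sp=-2, e=sp−y=-3.18125; I=-4.43125, D=e−e_prev=-3.93125; u=3/2·(-3.18125)+0·(-4.43125)+5/4·(-3.93125)≈-9.685938; next y=2/5·1.18125+1/2·(-9.685938)≈-4.370469
n=3: y≈-4.370469, sp=-2, e=sp−y≈2.370469; I≈-2.060781, D=e−e_prev≈5.551719; u=3/2·2.370469+0·(-2.060781)+5/4·5.551719≈10.495352; next y=2/5·(-4.370469)+1/2·10.495352≈3.499488
n=4: y≈3.499488, sp=-2, e=sp−y≈-5.499488; I≈-7.560270, D=e−e_prev≈-7.869957; u=3/2·(-5.499488)+0·(-7.560270)+5/4·(-7.869957)≈-18.086679; next y=2/5·3.499488+1/2·(-18.086679)≈-7.643544
n=5: y≈-7.643544, sp=-2, e=sp−y≈5.643544; I≈-1.916725, D=e−e_prev≈11.143032; u=3/2·5.643544+0·(-1.916725)+5/4·11.143032≈22.394106; next y=2/5·(-7.643544)+1/2·22.394106≈8.139636
n=6: y≈8.139636, sp=-2, e=sp−y≈-10.139636; I≈-12.056361, D=e−e_prev≈-15.783180; u=3/2·(-10.139636)+0·(-12.056361)+5/4·(-15.783180)≈-34.938428; next y=2/5·8.139636+1/2·(-34.938428)≈-14.213360
n=7: y≈-14.213360, sp=-2, e=sp−y≈12.213360; I≈0.156999, D=e−e_prev≈22.352995; u=3/2·12.213360+0·0.156999+5/4·22.352995≈46.261284; next y=2/5·(-14.213360)+1/2·46.261284≈17.445298
n=8: y≈17.445298, sp=-2, e=sp−y≈-19.445298; I≈-19.288299, D=e−e_prev≈-31.658658; u=3/2·(-19.445298)+0·(-19.288299)+5/4·(-31.658658)≈-68.741269; next y=2/5·17.445298+1/2·(-68.741269)≈-27.392515
n=9: y≈-27.392515, sp=-2, e=sp−y≈25.392515; I≈6.104216, D=e−e_prev≈44.837813; u=3/2·25.392515+0·6.104216+5/4·44.837813≈94.136040; next y=2/5·(-27.392515)+1/2·94.136040≈36.111014
n=10: y≈36.111014, sp=-2, e=sp−y≈-38.111014; I≈-32.006798, D=e−e_prev≈-63.503529; u=3/2·(-38.111014)+0·(-32.006798)+5/4·(-63.503529)≈-136.545932; next y=2/5·36.111014+1/2·(-136.545932)≈-53.828561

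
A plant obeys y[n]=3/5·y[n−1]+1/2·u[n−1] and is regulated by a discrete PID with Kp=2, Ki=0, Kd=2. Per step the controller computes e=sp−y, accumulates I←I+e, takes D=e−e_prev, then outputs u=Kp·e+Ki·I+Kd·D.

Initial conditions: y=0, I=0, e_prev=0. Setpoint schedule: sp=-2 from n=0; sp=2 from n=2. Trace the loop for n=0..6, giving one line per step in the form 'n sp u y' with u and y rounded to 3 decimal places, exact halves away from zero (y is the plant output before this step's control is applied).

(exact arithmetic carried between steps; '≈' marks a value shown rounded to 6 d.p. or computed from one; I and e_prev carry over from the previous line; the table rounds u and y to 3 d.p., halves away from zero)
n=0: y=0, sp=-2, e=sp−y=-2; I=-2, D=e−e_prev=-2; u=2·(-2)+0·(-2)+2·(-2)=-8; next y=3/5·0+1/2·(-8)=-4
n=1: y=-4, sp=-2, e=sp−y=2; I=0, D=e−e_prev=4; u=2·2+0·0+2·4=12; next y=3/5·(-4)+1/2·12=3.6
n=2: y=3.6, sp=2, e=sp−y=-1.6; I=-1.6, D=e−e_prev=-3.6; u=2·(-1.6)+0·(-1.6)+2·(-3.6)=-10.4; next y=3/5·3.6+1/2·(-10.4)=-3.04
n=3: y=-3.04, sp=2, e=sp−y=5.04; I=3.44, D=e−e_prev=6.64; u=2·5.04+0·3.44+2·6.64=23.36; next y=3/5·(-3.04)+1/2·23.36=9.856
n=4: y=9.856, sp=2, e=sp−y=-7.856; I=-4.416, D=e−e_prev=-12.896; u=2·(-7.856)+0·(-4.416)+2·(-12.896)=-41.504; next y=3/5·9.856+1/2·(-41.504)=-14.8384
n=5: y=-14.8384, sp=2, e=sp−y=16.8384; I=12.4224, D=e−e_prev=24.6944; u=2·16.8384+0·12.4224+2·24.6944=83.0656; next y=3/5·(-14.8384)+1/2·83.0656=32.62976
n=6: y=32.62976, sp=2, e=sp−y=-30.62976; I=-18.20736, D=e−e_prev=-47.46816; u=2·(-30.62976)+0·(-18.20736)+2·(-47.46816)=-156.19584; next y=3/5·32.62976+1/2·(-156.19584)=-58.520064

0 -2 -8.000 0.000
1 -2 12.000 -4.000
2 2 -10.400 3.600
3 2 23.360 -3.040
4 2 -41.504 9.856
5 2 83.066 -14.838
6 2 -156.196 32.630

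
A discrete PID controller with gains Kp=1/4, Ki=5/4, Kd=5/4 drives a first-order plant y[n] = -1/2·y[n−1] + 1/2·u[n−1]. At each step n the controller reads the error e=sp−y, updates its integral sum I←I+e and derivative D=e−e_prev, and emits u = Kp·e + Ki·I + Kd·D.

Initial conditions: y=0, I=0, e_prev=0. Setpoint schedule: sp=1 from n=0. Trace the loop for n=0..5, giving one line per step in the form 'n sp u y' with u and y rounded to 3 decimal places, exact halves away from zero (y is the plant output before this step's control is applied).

(exact arithmetic carried between steps; '≈' marks a value shown rounded to 6 d.p. or computed from one; I and e_prev carry over from the previous line; the table rounds u and y to 3 d.p., halves away from zero)
n=0: y=0, sp=1, e=sp−y=1; I=1, D=e−e_prev=1; u=1/4·1+5/4·1+5/4·1=2.75; next y=-1/2·0+1/2·2.75=1.375
n=1: y=1.375, sp=1, e=sp−y=-0.375; I=0.625, D=e−e_prev=-1.375; u=1/4·(-0.375)+5/4·0.625+5/4·(-1.375)=-1.03125; next y=-1/2·1.375+1/2·(-1.03125)=-1.203125
n=2: y=-1.203125, sp=1, e=sp−y=2.203125; I=2.828125, D=e−e_prev=2.578125; u=1/4·2.203125+5/4·2.828125+5/4·2.578125≈7.308594; next y=-1/2·(-1.203125)+1/2·7.308594≈4.255859
n=3: y≈4.255859, sp=1, e=sp−y≈-3.255859; I≈-0.427734, D=e−e_prev≈-5.458984; u=1/4·(-3.255859)+5/4·(-0.427734)+5/4·(-5.458984)≈-8.172363; next y=-1/2·4.255859+1/2·(-8.172363)≈-6.214111
n=4: y≈-6.214111, sp=1, e=sp−y≈7.214111; I≈6.786377, D=e−e_prev≈10.469971; u=1/4·7.214111+5/4·6.786377+5/4·10.469971≈23.373962; next y=-1/2·(-6.214111)+1/2·23.373962≈14.794037
n=5: y≈14.794037, sp=1, e=sp−y≈-13.794037; I≈-7.007660, D=e−e_prev≈-21.008148; u=1/4·(-13.794037)+5/4·(-7.007660)+5/4·(-21.008148)≈-38.468269; next y=-1/2·14.794037+1/2·(-38.468269)≈-26.631153

0 1 2.750 0.000
1 1 -1.031 1.375
2 1 7.309 -1.203
3 1 -8.172 4.256
4 1 23.374 -6.214
5 1 -38.468 14.794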